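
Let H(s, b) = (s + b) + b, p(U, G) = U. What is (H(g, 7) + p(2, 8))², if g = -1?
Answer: 225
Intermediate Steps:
H(s, b) = s + 2*b (H(s, b) = (b + s) + b = s + 2*b)
(H(g, 7) + p(2, 8))² = ((-1 + 2*7) + 2)² = ((-1 + 14) + 2)² = (13 + 2)² = 15² = 225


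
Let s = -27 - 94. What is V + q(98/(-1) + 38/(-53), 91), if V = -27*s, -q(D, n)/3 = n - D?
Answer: 142986/53 ≈ 2697.8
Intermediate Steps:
s = -121
q(D, n) = -3*n + 3*D (q(D, n) = -3*(n - D) = -3*n + 3*D)
V = 3267 (V = -27*(-121) = 3267)
V + q(98/(-1) + 38/(-53), 91) = 3267 + (-3*91 + 3*(98/(-1) + 38/(-53))) = 3267 + (-273 + 3*(98*(-1) + 38*(-1/53))) = 3267 + (-273 + 3*(-98 - 38/53)) = 3267 + (-273 + 3*(-5232/53)) = 3267 + (-273 - 15696/53) = 3267 - 30165/53 = 142986/53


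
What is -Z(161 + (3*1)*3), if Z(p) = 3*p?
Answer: -510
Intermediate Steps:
-Z(161 + (3*1)*3) = -3*(161 + (3*1)*3) = -3*(161 + 3*3) = -3*(161 + 9) = -3*170 = -1*510 = -510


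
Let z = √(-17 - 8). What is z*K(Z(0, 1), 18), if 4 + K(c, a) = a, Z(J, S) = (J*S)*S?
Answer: 70*I ≈ 70.0*I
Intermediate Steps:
Z(J, S) = J*S²
K(c, a) = -4 + a
z = 5*I (z = √(-25) = 5*I ≈ 5.0*I)
z*K(Z(0, 1), 18) = (5*I)*(-4 + 18) = (5*I)*14 = 70*I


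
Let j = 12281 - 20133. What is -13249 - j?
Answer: -5397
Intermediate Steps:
j = -7852
-13249 - j = -13249 - 1*(-7852) = -13249 + 7852 = -5397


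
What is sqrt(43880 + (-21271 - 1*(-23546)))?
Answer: sqrt(46155) ≈ 214.84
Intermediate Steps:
sqrt(43880 + (-21271 - 1*(-23546))) = sqrt(43880 + (-21271 + 23546)) = sqrt(43880 + 2275) = sqrt(46155)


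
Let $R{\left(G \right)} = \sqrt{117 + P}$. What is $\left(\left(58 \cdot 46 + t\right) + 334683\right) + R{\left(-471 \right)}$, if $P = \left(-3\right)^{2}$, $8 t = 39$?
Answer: $\frac{2698847}{8} + 3 \sqrt{14} \approx 3.3737 \cdot 10^{5}$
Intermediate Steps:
$t = \frac{39}{8}$ ($t = \frac{1}{8} \cdot 39 = \frac{39}{8} \approx 4.875$)
$P = 9$
$R{\left(G \right)} = 3 \sqrt{14}$ ($R{\left(G \right)} = \sqrt{117 + 9} = \sqrt{126} = 3 \sqrt{14}$)
$\left(\left(58 \cdot 46 + t\right) + 334683\right) + R{\left(-471 \right)} = \left(\left(58 \cdot 46 + \frac{39}{8}\right) + 334683\right) + 3 \sqrt{14} = \left(\left(2668 + \frac{39}{8}\right) + 334683\right) + 3 \sqrt{14} = \left(\frac{21383}{8} + 334683\right) + 3 \sqrt{14} = \frac{2698847}{8} + 3 \sqrt{14}$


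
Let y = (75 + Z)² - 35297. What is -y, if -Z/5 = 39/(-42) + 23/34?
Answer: 417485192/14161 ≈ 29481.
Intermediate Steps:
Z = 150/119 (Z = -5*(39/(-42) + 23/34) = -5*(39*(-1/42) + 23*(1/34)) = -5*(-13/14 + 23/34) = -5*(-30/119) = 150/119 ≈ 1.2605)
y = -417485192/14161 (y = (75 + 150/119)² - 35297 = (9075/119)² - 35297 = 82355625/14161 - 35297 = -417485192/14161 ≈ -29481.)
-y = -1*(-417485192/14161) = 417485192/14161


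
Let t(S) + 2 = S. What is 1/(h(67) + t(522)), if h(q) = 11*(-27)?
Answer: 1/223 ≈ 0.0044843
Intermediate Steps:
h(q) = -297
t(S) = -2 + S
1/(h(67) + t(522)) = 1/(-297 + (-2 + 522)) = 1/(-297 + 520) = 1/223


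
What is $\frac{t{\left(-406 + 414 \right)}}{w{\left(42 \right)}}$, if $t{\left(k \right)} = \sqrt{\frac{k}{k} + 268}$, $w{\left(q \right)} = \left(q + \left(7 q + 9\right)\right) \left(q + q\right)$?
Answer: $\frac{\sqrt{269}}{28980} \approx 0.00056595$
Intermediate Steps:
$w{\left(q \right)} = 2 q \left(9 + 8 q\right)$ ($w{\left(q \right)} = \left(q + \left(9 + 7 q\right)\right) 2 q = \left(9 + 8 q\right) 2 q = 2 q \left(9 + 8 q\right)$)
$t{\left(k \right)} = \sqrt{269}$ ($t{\left(k \right)} = \sqrt{1 + 268} = \sqrt{269}$)
$\frac{t{\left(-406 + 414 \right)}}{w{\left(42 \right)}} = \frac{\sqrt{269}}{2 \cdot 42 \left(9 + 8 \cdot 42\right)} = \frac{\sqrt{269}}{2 \cdot 42 \left(9 + 336\right)} = \frac{\sqrt{269}}{2 \cdot 42 \cdot 345} = \frac{\sqrt{269}}{28980}$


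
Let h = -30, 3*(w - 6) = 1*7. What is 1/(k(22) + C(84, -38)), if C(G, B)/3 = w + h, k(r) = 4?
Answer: -1/61 ≈ -0.016393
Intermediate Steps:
w = 25/3 (w = 6 + (1*7)/3 = 6 + (1/3)*7 = 6 + 7/3 = 25/3 ≈ 8.3333)
C(G, B) = -65 (C(G, B) = 3*(25/3 - 30) = 3*(-65/3) = -65)
1/(k(22) + C(84, -38)) = 1/(4 - 65) = 1/(-61) = -1/61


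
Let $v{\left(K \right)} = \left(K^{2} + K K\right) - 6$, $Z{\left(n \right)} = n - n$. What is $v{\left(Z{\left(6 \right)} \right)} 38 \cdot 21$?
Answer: $-4788$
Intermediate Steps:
$Z{\left(n \right)} = 0$
$v{\left(K \right)} = -6 + 2 K^{2}$ ($v{\left(K \right)} = \left(K^{2} + K^{2}\right) - 6 = 2 K^{2} - 6 = -6 + 2 K^{2}$)
$v{\left(Z{\left(6 \right)} \right)} 38 \cdot 21 = \left(-6 + 2 \cdot 0^{2}\right) 38 \cdot 21 = \left(-6 + 2 \cdot 0\right) 38 \cdot 21 = \left(-6 + 0\right) 38 \cdot 21 = \left(-6\right) 38 \cdot 21 = \left(-228\right) 21 = -4788$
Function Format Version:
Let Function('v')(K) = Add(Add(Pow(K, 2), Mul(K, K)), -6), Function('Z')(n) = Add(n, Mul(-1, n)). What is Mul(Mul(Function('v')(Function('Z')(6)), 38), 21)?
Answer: -4788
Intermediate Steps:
Function('Z')(n) = 0
Function('v')(K) = Add(-6, Mul(2, Pow(K, 2))) (Function('v')(K) = Add(Add(Pow(K, 2), Pow(K, 2)), -6) = Add(Mul(2, Pow(K, 2)), -6) = Add(-6, Mul(2, Pow(K, 2))))
Mul(Mul(Function('v')(Function('Z')(6)), 38), 21) = Mul(Mul(Add(-6, Mul(2, Pow(0, 2))), 38), 21) = Mul(Mul(Add(-6, Mul(2, 0)), 38), 21) = Mul(Mul(Add(-6, 0), 38), 21) = Mul(Mul(-6, 38), 21) = Mul(-228, 21) = -4788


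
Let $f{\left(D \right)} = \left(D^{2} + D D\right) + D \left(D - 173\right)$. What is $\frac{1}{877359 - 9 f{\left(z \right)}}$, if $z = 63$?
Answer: $\frac{1}{868287} \approx 1.1517 \cdot 10^{-6}$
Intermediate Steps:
$f{\left(D \right)} = 2 D^{2} + D \left(-173 + D\right)$ ($f{\left(D \right)} = \left(D^{2} + D^{2}\right) + D \left(-173 + D\right) = 2 D^{2} + D \left(-173 + D\right)$)
$\frac{1}{877359 - 9 f{\left(z \right)}} = \frac{1}{877359 - 9 \cdot 63 \left(-173 + 3 \cdot 63\right)} = \frac{1}{877359 - 9 \cdot 63 \left(-173 + 189\right)} = \frac{1}{877359 - 9 \cdot 63 \cdot 16} = \frac{1}{877359 - 9072} = \frac{1}{868287}$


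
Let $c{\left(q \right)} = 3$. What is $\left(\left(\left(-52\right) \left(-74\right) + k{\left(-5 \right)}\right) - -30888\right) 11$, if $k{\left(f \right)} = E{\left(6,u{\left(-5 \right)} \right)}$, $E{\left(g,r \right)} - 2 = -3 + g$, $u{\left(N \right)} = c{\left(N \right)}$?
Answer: $382151$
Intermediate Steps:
$u{\left(N \right)} = 3$
$E{\left(g,r \right)} = -1 + g$ ($E{\left(g,r \right)} = 2 + \left(-3 + g\right) = -1 + g$)
$k{\left(f \right)} = 5$ ($k{\left(f \right)} = -1 + 6 = 5$)
$\left(\left(\left(-52\right) \left(-74\right) + k{\left(-5 \right)}\right) - -30888\right) 11 = \left(\left(\left(-52\right) \left(-74\right) + 5\right) - -30888\right) 11 = \left(\left(3848 + 5\right) + 30888\right) 11 = \left(3853 + 30888\right) 11 = 34741 \cdot 11 = 382151$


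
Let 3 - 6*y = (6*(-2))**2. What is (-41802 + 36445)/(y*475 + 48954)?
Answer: -10714/75583 ≈ -0.14175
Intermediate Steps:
y = -47/2 (y = 1/2 - (6*(-2))**2/6 = 1/2 - 1/6*(-12)**2 = 1/2 - 1/6*144 = 1/2 - 24 = -47/2 ≈ -23.500)
(-41802 + 36445)/(y*475 + 48954) = (-41802 + 36445)/(-47/2*475 + 48954) = -5357/(-22325/2 + 48954) = -5357/75583/2 = -5357*2/75583 = -10714/75583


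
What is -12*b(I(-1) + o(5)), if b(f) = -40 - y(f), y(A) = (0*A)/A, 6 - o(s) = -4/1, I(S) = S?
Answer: 480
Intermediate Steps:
o(s) = 10 (o(s) = 6 - (-4)/1 = 6 - (-4) = 6 - 1*(-4) = 6 + 4 = 10)
y(A) = 0 (y(A) = 0/A = 0)
b(f) = -40 (b(f) = -40 - 1*0 = -40 + 0 = -40)
-12*b(I(-1) + o(5)) = -12*(-40) = 480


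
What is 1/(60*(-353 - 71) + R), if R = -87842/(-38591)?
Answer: -38591/981667198 ≈ -3.9312e-5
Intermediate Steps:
R = 87842/38591 (R = -87842*(-1/38591) = 87842/38591 ≈ 2.2762)
1/(60*(-353 - 71) + R) = 1/(60*(-353 - 71) + 87842/38591) = 1/(60*(-424) + 87842/38591) = 1/(-25440 + 87842/38591) = 1/(-981667198/38591) = -38591/981667198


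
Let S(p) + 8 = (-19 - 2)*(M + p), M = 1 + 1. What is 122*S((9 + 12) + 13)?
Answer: -93208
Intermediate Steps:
M = 2
S(p) = -50 - 21*p (S(p) = -8 + (-19 - 2)*(2 + p) = -8 - 21*(2 + p) = -8 + (-42 - 21*p) = -50 - 21*p)
122*S((9 + 12) + 13) = 122*(-50 - 21*((9 + 12) + 13)) = 122*(-50 - 21*(21 + 13)) = 122*(-50 - 21*34) = 122*(-50 - 714) = 122*(-764) = -93208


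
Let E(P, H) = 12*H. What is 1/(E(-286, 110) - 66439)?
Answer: -1/65119 ≈ -1.5356e-5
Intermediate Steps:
1/(E(-286, 110) - 66439) = 1/(12*110 - 66439) = 1/(1320 - 66439) = 1/(-65119) = -1/65119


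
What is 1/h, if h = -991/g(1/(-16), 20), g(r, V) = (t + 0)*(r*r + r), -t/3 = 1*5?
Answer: -225/253696 ≈ -0.00088689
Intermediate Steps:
t = -15 (t = -3*5 = -15)
g(r, V) = -15*r - 15*r**2 (g(r, V) = (-15 + 0)*(r*r + r) = -15*(r**2 + r) = -15*(r + r**2) = -15*r - 15*r**2)
h = -253696/225 (h = -991*16/(15*(1 + 1/(-16))) = -991*16/(15*(1 - 1/16)) = -991/((-15*(-1/16)*15/16)) = -991/225/256 = -991*256/225 = -253696/225 ≈ -1127.5)
1/h = 1/(-253696/225) = -225/253696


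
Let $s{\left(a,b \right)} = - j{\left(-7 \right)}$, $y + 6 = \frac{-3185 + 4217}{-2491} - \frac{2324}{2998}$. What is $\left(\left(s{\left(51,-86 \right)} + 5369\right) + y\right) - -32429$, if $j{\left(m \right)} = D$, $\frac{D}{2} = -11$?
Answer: $\frac{141193374816}{3734009} \approx 37813.0$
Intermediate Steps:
$D = -22$ ($D = 2 \left(-11\right) = -22$)
$j{\left(m \right)} = -22$
$y = - \frac{26845564}{3734009}$ ($y = -6 - \left(\frac{1162}{1499} - \frac{-3185 + 4217}{-2491}\right) = -6 + \left(1032 \left(- \frac{1}{2491}\right) - \frac{1162}{1499}\right) = -6 - \frac{4441510}{3734009} = - \frac{26845564}{3734009} \approx -7.1895$)
$s{\left(a,b \right)} = 22$ ($s{\left(a,b \right)} = \left(-1\right) \left(-22\right) = 22$)
$\left(\left(s{\left(51,-86 \right)} + 5369\right) + y\right) - -32429 = \left(\left(22 + 5369\right) - \frac{26845564}{3734009}\right) - -32429 = \left(5391 - \frac{26845564}{3734009}\right) + 32429 = \frac{20103196955}{3734009} + 32429 = \frac{141193374816}{3734009}$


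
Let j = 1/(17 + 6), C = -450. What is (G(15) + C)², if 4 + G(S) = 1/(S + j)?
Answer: 24668157721/119716 ≈ 2.0606e+5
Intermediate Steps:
j = 1/23 ≈ 0.043478
G(S) = -4 + 1/(1/23 + S) (G(S) = -4 + 1/(S + 1/23) = -4 + 1/(1/23 + S))
(G(15) + C)² = ((19 - 92*15)/(1 + 23*15) - 450)² = ((19 - 1380)/(1 + 345) - 450)² = (-1361/346 - 450)² = (-157061/346)² = 24668157721/119716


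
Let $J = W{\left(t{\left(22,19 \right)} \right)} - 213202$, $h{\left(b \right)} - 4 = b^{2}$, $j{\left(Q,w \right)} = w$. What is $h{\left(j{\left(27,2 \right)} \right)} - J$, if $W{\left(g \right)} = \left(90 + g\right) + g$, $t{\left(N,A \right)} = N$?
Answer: $213076$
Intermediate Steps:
$h{\left(b \right)} = 4 + b^{2}$
$W{\left(g \right)} = 90 + 2 g$
$J = -213068$ ($J = \left(90 + 2 \cdot 22\right) - 213202 = \left(90 + 44\right) - 213202 = 134 - 213202 = -213068$)
$h{\left(j{\left(27,2 \right)} \right)} - J = \left(4 + 2^{2}\right) - -213068 = \left(4 + 4\right) + 213068 = 8 + 213068 = 213076$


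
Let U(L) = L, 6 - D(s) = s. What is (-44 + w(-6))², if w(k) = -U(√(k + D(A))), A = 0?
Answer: 1936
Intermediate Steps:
D(s) = 6 - s
w(k) = -√(6 + k) (w(k) = -√(k + (6 - 1*0)) = -√(k + (6 + 0)) = -√(k + 6) = -√(6 + k))
(-44 + w(-6))² = (-44 - √(6 - 6))² = (-44 - √0)² = (-44 - 1*0)² = (-44 + 0)² = (-44)² = 1936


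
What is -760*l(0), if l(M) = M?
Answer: 0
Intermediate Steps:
-760*l(0) = -760*0 = 0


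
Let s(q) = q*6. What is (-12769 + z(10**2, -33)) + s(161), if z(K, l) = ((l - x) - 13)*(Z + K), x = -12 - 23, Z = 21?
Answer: -13134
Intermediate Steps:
x = -35
s(q) = 6*q
z(K, l) = (21 + K)*(22 + l) (z(K, l) = ((l - 1*(-35)) - 13)*(21 + K) = ((l + 35) - 13)*(21 + K) = ((35 + l) - 13)*(21 + K) = (22 + l)*(21 + K) = (21 + K)*(22 + l))
(-12769 + z(10**2, -33)) + s(161) = (-12769 + (462 + 21*(-33) + 22*10**2 + 10**2*(-33))) + 6*161 = (-12769 + (462 - 693 + 22*100 + 100*(-33))) + 966 = (-12769 + (462 - 693 + 2200 - 3300)) + 966 = (-12769 - 1331) + 966 = -14100 + 966 = -13134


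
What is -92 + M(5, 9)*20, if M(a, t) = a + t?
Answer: 188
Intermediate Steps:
-92 + M(5, 9)*20 = -92 + (5 + 9)*20 = -92 + 14*20 = -92 + 280 = 188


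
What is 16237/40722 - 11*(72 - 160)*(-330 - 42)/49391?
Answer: -13861867645/2011300302 ≈ -6.8920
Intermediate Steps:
16237/40722 - 11*(72 - 160)*(-330 - 42)/49391 = 16237*(1/40722) - (-968)*(-372)*(1/49391) = 16237/40722 - 11*32736*(1/49391) = 16237/40722 - 360096*1/49391 = 16237/40722 - 360096/49391 = -13861867645/2011300302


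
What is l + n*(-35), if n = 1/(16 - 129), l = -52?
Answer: -5841/113 ≈ -51.690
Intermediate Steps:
n = -1/113 (n = 1/(-113) = -1/113 ≈ -0.0088496)
l + n*(-35) = -52 - 1/113*(-35) = -52 + 35/113 = -5841/113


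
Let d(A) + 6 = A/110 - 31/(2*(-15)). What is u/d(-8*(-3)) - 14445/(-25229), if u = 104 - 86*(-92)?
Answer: -66715133805/39533843 ≈ -1687.5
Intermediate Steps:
u = 8016 (u = 104 + 7912 = 8016)
d(A) = -149/30 + A/110 (d(A) = -6 + (A/110 - 31/(2*(-15))) = -6 + (A*(1/110) - 31/(-30)) = -6 + (A/110 - 31*(-1/30)) = -6 + (A/110 + 31/30) = -6 + (31/30 + A/110) = -149/30 + A/110)
u/d(-8*(-3)) - 14445/(-25229) = 8016/(-149/30 + (-8*(-3))/110) - 14445/(-25229) = 8016/(-149/30 + (1/110)*24) - 14445*(-1/25229) = 8016/(-149/30 + 12/55) + 14445/25229 = 8016/(-1567/330) + 14445/25229 = 8016*(-330/1567) + 14445/25229 = -2645280/1567 + 14445/25229 = -66715133805/39533843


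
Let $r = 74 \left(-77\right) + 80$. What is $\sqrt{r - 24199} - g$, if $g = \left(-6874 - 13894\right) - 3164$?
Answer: $23932 + 3 i \sqrt{3313} \approx 23932.0 + 172.68 i$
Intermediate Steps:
$r = -5618$ ($r = -5698 + 80 = -5618$)
$g = -23932$ ($g = -20768 - 3164 = -23932$)
$\sqrt{r - 24199} - g = \sqrt{-5618 - 24199} - -23932 = \sqrt{-29817} + 23932 = 3 i \sqrt{3313} + 23932 = 23932 + 3 i \sqrt{3313}$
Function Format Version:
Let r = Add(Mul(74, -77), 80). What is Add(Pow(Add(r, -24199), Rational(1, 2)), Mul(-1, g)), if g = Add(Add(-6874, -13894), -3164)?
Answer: Add(23932, Mul(3, I, Pow(3313, Rational(1, 2)))) ≈ Add(23932., Mul(172.68, I))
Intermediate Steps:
r = -5618 (r = Add(-5698, 80) = -5618)
g = -23932 (g = Add(-20768, -3164) = -23932)
Add(Pow(Add(r, -24199), Rational(1, 2)), Mul(-1, g)) = Add(Pow(Add(-5618, -24199), Rational(1, 2)), Mul(-1, -23932)) = Add(Pow(-29817, Rational(1, 2)), 23932) = Add(Mul(3, I, Pow(3313, Rational(1, 2))), 23932) = Add(23932, Mul(3, I, Pow(3313, Rational(1, 2))))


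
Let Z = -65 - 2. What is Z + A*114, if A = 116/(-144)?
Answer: -953/6 ≈ -158.83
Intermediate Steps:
Z = -67
A = -29/36 (A = 116*(-1/144) = -29/36 ≈ -0.80556)
Z + A*114 = -67 - 29/36*114 = -67 - 551/6 = -953/6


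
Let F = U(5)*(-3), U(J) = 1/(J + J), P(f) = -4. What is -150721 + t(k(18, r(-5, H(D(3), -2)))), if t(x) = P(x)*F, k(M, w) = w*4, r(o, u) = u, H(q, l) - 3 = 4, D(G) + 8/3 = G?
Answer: -753599/5 ≈ -1.5072e+5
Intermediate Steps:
D(G) = -8/3 + G
H(q, l) = 7 (H(q, l) = 3 + 4 = 7)
U(J) = 1/(2*J)
k(M, w) = 4*w
F = -3/10 (F = ((1/2)/5)*(-3) = ((1/2)*(1/5))*(-3) = (1/10)*(-3) = -3/10 ≈ -0.30000)
t(x) = 6/5 (t(x) = -4*(-3/10) = 6/5)
-150721 + t(k(18, r(-5, H(D(3), -2)))) = -150721 + 6/5 = -753599/5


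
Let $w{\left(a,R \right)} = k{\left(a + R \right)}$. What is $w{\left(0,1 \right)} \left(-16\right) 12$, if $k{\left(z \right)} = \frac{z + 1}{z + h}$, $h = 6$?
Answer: $- \frac{384}{7} \approx -54.857$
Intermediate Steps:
$k{\left(z \right)} = \frac{1 + z}{6 + z}$ ($k{\left(z \right)} = \frac{z + 1}{z + 6} = \frac{1 + z}{6 + z}$)
$w{\left(a,R \right)} = \frac{1 + R + a}{6 + R + a}$ ($w{\left(a,R \right)} = \frac{1 + \left(a + R\right)}{6 + \left(a + R\right)} = \frac{1 + \left(R + a\right)}{6 + \left(R + a\right)} = \frac{1 + R + a}{6 + R + a}$)
$w{\left(0,1 \right)} \left(-16\right) 12 = \frac{1 + 1 + 0}{6 + 1 + 0} \left(-16\right) 12 = \frac{1}{7} \cdot 2 \left(-16\right) 12 = \frac{2}{7} \left(-16\right) 12 = \left(- \frac{32}{7}\right) 12 = - \frac{384}{7}$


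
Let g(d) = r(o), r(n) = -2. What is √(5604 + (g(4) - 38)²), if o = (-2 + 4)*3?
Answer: 2*√1801 ≈ 84.876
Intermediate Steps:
o = 6 (o = 2*3 = 6)
g(d) = -2
√(5604 + (g(4) - 38)²) = √(5604 + (-2 - 38)²) = √(5604 + (-40)²) = √(5604 + 1600) = √7204 = 2*√1801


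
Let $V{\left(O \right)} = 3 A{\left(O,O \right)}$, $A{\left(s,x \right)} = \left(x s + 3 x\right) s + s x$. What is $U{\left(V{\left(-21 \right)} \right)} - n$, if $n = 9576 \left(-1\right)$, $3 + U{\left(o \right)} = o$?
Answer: $-12918$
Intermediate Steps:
$A{\left(s,x \right)} = s x + s \left(3 x + s x\right)$ ($A{\left(s,x \right)} = \left(s x + 3 x\right) s + s x = \left(3 x + s x\right) s + s x = s \left(3 x + s x\right) + s x = s x + s \left(3 x + s x\right)$)
$V{\left(O \right)} = 3 O^{2} \left(4 + O\right)$ ($V{\left(O \right)} = 3 O O \left(4 + O\right) = 3 O^{2} \left(4 + O\right)$)
$U{\left(o \right)} = -3 + o$
$n = -9576$
$U{\left(V{\left(-21 \right)} \right)} - n = \left(-3 + 3 \left(-21\right)^{2} \left(4 - 21\right)\right) - -9576 = \left(-3 + 3 \cdot 441 \left(-17\right)\right) + 9576 = \left(-3 - 22491\right) + 9576 = -22494 + 9576 = -12918$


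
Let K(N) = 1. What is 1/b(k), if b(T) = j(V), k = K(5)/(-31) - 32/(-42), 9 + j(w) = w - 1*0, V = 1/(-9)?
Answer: -9/82 ≈ -0.10976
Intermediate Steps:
V = -⅑ ≈ -0.11111
j(w) = -9 + w (j(w) = -9 + (w - 1*0) = -9 + (w + 0) = -9 + w)
k = 475/651 (k = 1/(-31) - 32/(-42) = 1*(-1/31) - 32*(-1/42) = -1/31 + 16/21 = 475/651 ≈ 0.72965)
b(T) = -82/9 (b(T) = -9 - ⅑ = -82/9)
1/b(k) = 1/(-82/9) = -9/82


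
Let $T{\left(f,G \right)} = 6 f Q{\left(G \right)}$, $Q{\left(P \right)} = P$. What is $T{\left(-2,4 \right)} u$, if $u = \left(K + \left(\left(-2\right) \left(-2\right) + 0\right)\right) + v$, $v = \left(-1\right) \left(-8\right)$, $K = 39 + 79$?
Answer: $-6240$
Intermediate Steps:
$K = 118$
$T{\left(f,G \right)} = 6 G f$ ($T{\left(f,G \right)} = 6 f G = 6 G f$)
$v = 8$
$u = 130$ ($u = \left(118 + \left(\left(-2\right) \left(-2\right) + 0\right)\right) + 8 = \left(118 + \left(4 + 0\right)\right) + 8 = \left(118 + 4\right) + 8 = 122 + 8 = 130$)
$T{\left(-2,4 \right)} u = 6 \cdot 4 \left(-2\right) 130 = \left(-48\right) 130 = -6240$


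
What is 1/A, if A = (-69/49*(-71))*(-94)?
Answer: -49/460506 ≈ -0.00010640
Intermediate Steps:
A = -460506/49 (A = (-69*1/49*(-71))*(-94) = -69/49*(-71)*(-94) = (4899/49)*(-94) = -460506/49 ≈ -9398.1)
1/A = 1/(-460506/49) = -49/460506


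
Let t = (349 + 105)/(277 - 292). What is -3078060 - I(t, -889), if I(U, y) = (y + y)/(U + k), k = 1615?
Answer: -73168537590/23771 ≈ -3.0781e+6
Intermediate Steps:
t = -454/15 (t = 454/(-15) = 454*(-1/15) = -454/15 ≈ -30.267)
I(U, y) = 2*y/(1615 + U) (I(U, y) = (y + y)/(U + 1615) = (2*y)/(1615 + U) = 2*y/(1615 + U))
-3078060 - I(t, -889) = -3078060 - 2*(-889)/(1615 - 454/15) = -3078060 - 2*(-889)/23771/15 = -3078060 - 2*(-889)*15/23771 = -3078060 - 1*(-26670/23771) = -3078060 + 26670/23771 = -73168537590/23771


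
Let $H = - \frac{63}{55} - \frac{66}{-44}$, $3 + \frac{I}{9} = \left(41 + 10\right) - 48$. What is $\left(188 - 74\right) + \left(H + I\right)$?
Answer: $\frac{12579}{110} \approx 114.35$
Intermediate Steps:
$I = 0$ ($I = -27 + 9 \left(\left(41 + 10\right) - 48\right) = -27 + 9 \left(51 - 48\right) = -27 + 9 \cdot 3 = -27 + 27 = 0$)
$H = \frac{39}{110}$ ($H = \left(-63\right) \frac{1}{55} - - \frac{3}{2} = - \frac{63}{55} + \frac{3}{2} = \frac{39}{110} \approx 0.35455$)
$\left(188 - 74\right) + \left(H + I\right) = \left(188 - 74\right) + \left(\frac{39}{110} + 0\right) = 114 + \frac{39}{110} = \frac{12579}{110}$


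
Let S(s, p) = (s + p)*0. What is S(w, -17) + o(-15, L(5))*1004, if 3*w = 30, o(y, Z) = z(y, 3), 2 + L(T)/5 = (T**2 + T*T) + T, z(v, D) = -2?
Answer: -2008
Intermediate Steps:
L(T) = -10 + 5*T + 10*T**2 (L(T) = -10 + 5*((T**2 + T*T) + T) = -10 + 5*((T**2 + T**2) + T) = -10 + 5*(2*T**2 + T) = -10 + 5*(T + 2*T**2) = -10 + (5*T + 10*T**2) = -10 + 5*T + 10*T**2)
o(y, Z) = -2
w = 10 (w = (1/3)*30 = 10)
S(s, p) = 0 (S(s, p) = (p + s)*0 = 0)
S(w, -17) + o(-15, L(5))*1004 = 0 - 2*1004 = 0 - 2008 = -2008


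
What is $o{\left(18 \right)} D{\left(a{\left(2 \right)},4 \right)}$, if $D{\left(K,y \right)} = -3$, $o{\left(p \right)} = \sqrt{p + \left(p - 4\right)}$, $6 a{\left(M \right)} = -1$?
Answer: $- 12 \sqrt{2} \approx -16.971$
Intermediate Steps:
$a{\left(M \right)} = - \frac{1}{6}$ ($a{\left(M \right)} = \frac{1}{6} \left(-1\right) = - \frac{1}{6}$)
$o{\left(p \right)} = \sqrt{-4 + 2 p}$ ($o{\left(p \right)} = \sqrt{p + \left(-4 + p\right)} = \sqrt{-4 + 2 p}$)
$o{\left(18 \right)} D{\left(a{\left(2 \right)},4 \right)} = \sqrt{-4 + 2 \cdot 18} \left(-3\right) = \sqrt{-4 + 36} \left(-3\right) = \sqrt{32} \left(-3\right) = 4 \sqrt{2} \left(-3\right) = - 12 \sqrt{2}$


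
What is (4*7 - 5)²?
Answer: 529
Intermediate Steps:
(4*7 - 5)² = (28 - 5)² = 23² = 529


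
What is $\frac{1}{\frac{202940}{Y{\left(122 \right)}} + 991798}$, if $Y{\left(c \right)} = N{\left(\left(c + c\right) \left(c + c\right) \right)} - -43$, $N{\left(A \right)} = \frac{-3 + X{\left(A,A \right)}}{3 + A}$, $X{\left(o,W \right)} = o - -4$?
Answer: $\frac{1309857}{1305154975216} \approx 1.0036 \cdot 10^{-6}$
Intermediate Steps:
$X{\left(o,W \right)} = 4 + o$ ($X{\left(o,W \right)} = o + 4 = 4 + o$)
$N{\left(A \right)} = \frac{1 + A}{3 + A}$ ($N{\left(A \right)} = \frac{-3 + \left(4 + A\right)}{3 + A} = \frac{1 + A}{3 + A}$)
$Y{\left(c \right)} = 43 + \frac{1 + 4 c^{2}}{3 + 4 c^{2}}$ ($Y{\left(c \right)} = \frac{1 + \left(c + c\right) \left(c + c\right)}{3 + \left(c + c\right) \left(c + c\right)} - -43 = \frac{1 + 2 c 2 c}{3 + 2 c 2 c} + 43 = \frac{1 + 4 c^{2}}{3 + 4 c^{2}} + 43 = 43 + \frac{1 + 4 c^{2}}{3 + 4 c^{2}}$)
$\frac{1}{\frac{202940}{Y{\left(122 \right)}} + 991798} = \frac{1}{\frac{202940}{2 \frac{1}{3 + 4 \cdot 122^{2}} \left(65 + 88 \cdot 122^{2}\right)} + 991798} = \frac{1}{\frac{202940}{2 \frac{1}{3 + 4 \cdot 14884} \left(65 + 88 \cdot 14884\right)} + 991798} = \frac{1}{\frac{202940}{2 \frac{1}{3 + 59536} \left(65 + 1309792\right)} + 991798} = \frac{1}{\frac{202940}{2 \cdot \frac{1}{59539} \cdot 1309857} + 991798} = \frac{1}{\frac{202940}{\frac{2619714}{59539}} + 991798} = \frac{1}{202940 \cdot \frac{59539}{2619714} + 991798} = \frac{1}{\frac{6041422330}{1309857} + 991798} = \frac{1}{\frac{1305154975216}{1309857}} = \frac{1309857}{1305154975216}$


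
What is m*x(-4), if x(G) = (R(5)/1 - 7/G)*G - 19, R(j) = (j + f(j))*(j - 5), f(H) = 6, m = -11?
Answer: 286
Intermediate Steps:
R(j) = (-5 + j)*(6 + j) (R(j) = (j + 6)*(j - 5) = (6 + j)*(-5 + j) = (-5 + j)*(6 + j))
x(G) = -26 (x(G) = ((-30 + 5 + 5²)/1 - 7/G)*G - 19 = ((-30 + 5 + 25)*1 - 7/G)*G - 19 = (0*1 - 7/G)*G - 19 = (0 - 7/G)*G - 19 = (-7/G)*G - 19 = -7 - 19 = -26)
m*x(-4) = -11*(-26) = 286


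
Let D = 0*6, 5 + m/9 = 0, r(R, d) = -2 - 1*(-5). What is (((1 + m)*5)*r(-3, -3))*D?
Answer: 0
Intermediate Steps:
r(R, d) = 3 (r(R, d) = -2 + 5 = 3)
m = -45 (m = -45 + 9*0 = -45 + 0 = -45)
D = 0
(((1 + m)*5)*r(-3, -3))*D = (((1 - 45)*5)*3)*0 = (-44*5*3)*0 = -220*3*0 = -660*0 = 0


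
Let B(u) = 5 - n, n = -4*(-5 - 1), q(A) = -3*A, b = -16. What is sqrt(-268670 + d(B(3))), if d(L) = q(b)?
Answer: I*sqrt(268622) ≈ 518.29*I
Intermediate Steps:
n = 24 (n = -4*(-6) = 24)
B(u) = -19 (B(u) = 5 - 1*24 = 5 - 24 = -19)
d(L) = 48 (d(L) = -3*(-16) = 48)
sqrt(-268670 + d(B(3))) = sqrt(-268670 + 48) = sqrt(-268622) = I*sqrt(268622)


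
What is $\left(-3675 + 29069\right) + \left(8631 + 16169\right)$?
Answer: $50194$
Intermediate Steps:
$\left(-3675 + 29069\right) + \left(8631 + 16169\right) = 25394 + 24800 = 50194$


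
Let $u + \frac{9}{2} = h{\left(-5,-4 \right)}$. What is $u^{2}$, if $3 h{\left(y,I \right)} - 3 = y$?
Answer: $\frac{961}{36} \approx 26.694$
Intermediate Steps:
$h{\left(y,I \right)} = 1 + \frac{y}{3}$
$u = - \frac{31}{6}$ ($u = - \frac{9}{2} + \left(1 + \frac{1}{3} \left(-5\right)\right) = - \frac{9}{2} + \left(1 - \frac{5}{3}\right) = - \frac{9}{2} - \frac{2}{3} = - \frac{31}{6} \approx -5.1667$)
$u^{2} = \left(- \frac{31}{6}\right)^{2} = \frac{961}{36}$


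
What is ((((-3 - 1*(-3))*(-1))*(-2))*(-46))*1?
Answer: 0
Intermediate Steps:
((((-3 - 1*(-3))*(-1))*(-2))*(-46))*1 = ((((-3 + 3)*(-1))*(-2))*(-46))*1 = (((0*(-1))*(-2))*(-46))*1 = ((0*(-2))*(-46))*1 = (0*(-46))*1 = 0*1 = 0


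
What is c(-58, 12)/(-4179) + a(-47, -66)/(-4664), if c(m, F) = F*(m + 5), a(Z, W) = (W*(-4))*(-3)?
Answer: 23773/73829 ≈ 0.32200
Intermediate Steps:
a(Z, W) = 12*W (a(Z, W) = -4*W*(-3) = 12*W)
c(m, F) = F*(5 + m)
c(-58, 12)/(-4179) + a(-47, -66)/(-4664) = (12*(5 - 58))/(-4179) + (12*(-66))/(-4664) = (12*(-53))*(-1/4179) - 792*(-1/4664) = -636*(-1/4179) + 9/53 = 212/1393 + 9/53 = 23773/73829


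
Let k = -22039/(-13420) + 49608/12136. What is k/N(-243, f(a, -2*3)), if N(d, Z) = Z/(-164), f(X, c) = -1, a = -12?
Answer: 116650583/124135 ≈ 939.71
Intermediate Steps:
N(d, Z) = -Z/164 (N(d, Z) = Z*(-1/164) = -Z/164)
k = 116650583/20358140 (k = -22039*(-1/13420) + 49608*(1/12136) = 22039/13420 + 6201/1517 = 116650583/20358140 ≈ 5.7299)
k/N(-243, f(a, -2*3)) = 116650583/(20358140*((-1/164*(-1)))) = 116650583/(20358140*(1/164)) = (116650583/20358140)*164 = 116650583/124135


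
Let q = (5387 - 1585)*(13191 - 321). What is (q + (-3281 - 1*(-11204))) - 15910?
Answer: 48923753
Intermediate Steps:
q = 48931740 (q = 3802*12870 = 48931740)
(q + (-3281 - 1*(-11204))) - 15910 = (48931740 + (-3281 - 1*(-11204))) - 15910 = (48931740 + (-3281 + 11204)) - 15910 = (48931740 + 7923) - 15910 = 48939663 - 15910 = 48923753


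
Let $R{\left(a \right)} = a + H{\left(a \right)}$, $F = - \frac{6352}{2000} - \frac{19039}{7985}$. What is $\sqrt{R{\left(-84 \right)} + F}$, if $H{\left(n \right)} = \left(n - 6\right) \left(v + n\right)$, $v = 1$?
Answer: $\frac{17 \sqrt{40707482090}}{39925} \approx 85.909$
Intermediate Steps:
$H{\left(n \right)} = \left(1 + n\right) \left(-6 + n\right)$ ($H{\left(n \right)} = \left(n - 6\right) \left(1 + n\right) = \left(-6 + n\right) \left(1 + n\right) = \left(1 + n\right) \left(-6 + n\right)$)
$F = - \frac{1109984}{199625}$ ($F = \left(-6352\right) \frac{1}{2000} - \frac{19039}{7985} = - \frac{397}{125} - \frac{19039}{7985} = - \frac{1109984}{199625} \approx -5.5603$)
$R{\left(a \right)} = -6 + a^{2} - 4 a$ ($R{\left(a \right)} = a - \left(6 - a^{2} + 5 a\right) = -6 + a^{2} - 4 a$)
$\sqrt{R{\left(-84 \right)} + F} = \sqrt{\left(-6 + \left(-84\right)^{2} - -336\right) - \frac{1109984}{199625}} = \sqrt{\left(-6 + 7056 + 336\right) - \frac{1109984}{199625}} = \sqrt{7386 - \frac{1109984}{199625}} = \sqrt{\frac{1473320266}{199625}} = \frac{17 \sqrt{40707482090}}{39925}$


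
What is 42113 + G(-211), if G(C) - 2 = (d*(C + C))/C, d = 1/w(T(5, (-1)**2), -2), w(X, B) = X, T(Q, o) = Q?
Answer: 210577/5 ≈ 42115.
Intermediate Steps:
d = 1/5 ≈ 0.20000
G(C) = 12/5 (G(C) = 2 + ((C + C)/5)/C = 2 + ((2*C)/5)/C = 2 + (2*C/5)/C = 2 + 2/5 = 12/5)
42113 + G(-211) = 42113 + 12/5 = 210577/5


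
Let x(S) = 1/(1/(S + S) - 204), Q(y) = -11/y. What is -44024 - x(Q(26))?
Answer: -99362157/2257 ≈ -44024.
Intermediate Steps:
x(S) = 1/(-204 + 1/(2*S)) (x(S) = 1/(1/(2*S) - 204) = 1/(-204 + 1/(2*S)))
-44024 - x(Q(26)) = -44024 - (-2)*(-11/26)/(-1 + 408*(-11/26)) = -44024 - (-2)*(-11*1/26)/(-1 + 408*(-11*1/26)) = -44024 - (-2)*(-11)/(26*(-1 + 408*(-11/26))) = -44024 - (-2)*(-11)/(26*(-1 - 2244/13)) = -44024 - (-2)*(-11)/(26*(-2257/13)) = -44024 - (-2)*(-11)*(-13)/(26*2257) = -44024 - 1*(-11/2257) = -44024 + 11/2257 = -99362157/2257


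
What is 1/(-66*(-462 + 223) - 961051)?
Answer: -1/945277 ≈ -1.0579e-6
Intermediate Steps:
1/(-66*(-462 + 223) - 961051) = 1/(-66*(-239) - 961051) = 1/(15774 - 961051) = 1/(-945277) = -1/945277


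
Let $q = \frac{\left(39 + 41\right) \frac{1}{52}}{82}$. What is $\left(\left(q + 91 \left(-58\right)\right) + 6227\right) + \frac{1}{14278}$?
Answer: $\frac{7222198439}{7610174} \approx 949.02$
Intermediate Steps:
$q = \frac{10}{533}$ ($q = 80 \cdot \frac{1}{52} \cdot \frac{1}{82} = \frac{20}{13} \cdot \frac{1}{82} = \frac{10}{533} \approx 0.018762$)
$\left(\left(q + 91 \left(-58\right)\right) + 6227\right) + \frac{1}{14278} = \left(\left(\frac{10}{533} + 91 \left(-58\right)\right) + 6227\right) + \frac{1}{14278} = \left(\left(\frac{10}{533} - 5278\right) + 6227\right) + \frac{1}{14278} = \left(- \frac{2813164}{533} + 6227\right) + \frac{1}{14278} = \frac{505827}{533} + \frac{1}{14278} = \frac{7222198439}{7610174}$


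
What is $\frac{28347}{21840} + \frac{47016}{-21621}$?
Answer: $- \frac{45993217}{52466960} \approx -0.87661$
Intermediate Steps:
$\frac{28347}{21840} + \frac{47016}{-21621} = 28347 \cdot \frac{1}{21840} + 47016 \left(- \frac{1}{21621}\right) = \frac{9449}{7280} - \frac{15672}{7207} = - \frac{45993217}{52466960}$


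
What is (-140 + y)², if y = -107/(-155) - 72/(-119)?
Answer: 6545446377649/340218025 ≈ 19239.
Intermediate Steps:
y = 23893/18445 (y = -107*(-1/155) - 72*(-1/119) = 107/155 + 72/119 = 23893/18445 ≈ 1.2954)
(-140 + y)² = (-140 + 23893/18445)² = (-2558407/18445)² = 6545446377649/340218025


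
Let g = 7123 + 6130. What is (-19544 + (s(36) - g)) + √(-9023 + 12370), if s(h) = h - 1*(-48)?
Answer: -32713 + √3347 ≈ -32655.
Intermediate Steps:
s(h) = 48 + h (s(h) = h + 48 = 48 + h)
g = 13253
(-19544 + (s(36) - g)) + √(-9023 + 12370) = (-19544 + ((48 + 36) - 1*13253)) + √(-9023 + 12370) = (-19544 + (84 - 13253)) + √3347 = (-19544 - 13169) + √3347 = -32713 + √3347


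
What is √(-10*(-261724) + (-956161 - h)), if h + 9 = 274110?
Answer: √1386978 ≈ 1177.7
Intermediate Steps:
h = 274101 (h = -9 + 274110 = 274101)
√(-10*(-261724) + (-956161 - h)) = √(-10*(-261724) + (-956161 - 1*274101)) = √(2617240 + (-956161 - 274101)) = √(2617240 - 1230262) = √1386978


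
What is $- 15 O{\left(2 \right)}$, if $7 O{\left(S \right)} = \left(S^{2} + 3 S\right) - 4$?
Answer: $- \frac{90}{7} \approx -12.857$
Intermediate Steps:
$O{\left(S \right)} = - \frac{4}{7} + \frac{S^{2}}{7} + \frac{3 S}{7}$ ($O{\left(S \right)} = \frac{\left(S^{2} + 3 S\right) - 4}{7} = \frac{-4 + S^{2} + 3 S}{7} = - \frac{4}{7} + \frac{S^{2}}{7} + \frac{3 S}{7}$)
$- 15 O{\left(2 \right)} = - 15 \left(- \frac{4}{7} + \frac{2^{2}}{7} + \frac{3}{7} \cdot 2\right) = - 15 \left(- \frac{4}{7} + \frac{1}{7} \cdot 4 + \frac{6}{7}\right) = - 15 \left(- \frac{4}{7} + \frac{4}{7} + \frac{6}{7}\right) = \left(-15\right) \frac{6}{7} = - \frac{90}{7}$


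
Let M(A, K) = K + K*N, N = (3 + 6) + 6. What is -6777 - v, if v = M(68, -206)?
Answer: -3481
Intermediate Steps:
N = 15 (N = 9 + 6 = 15)
M(A, K) = 16*K (M(A, K) = K + K*15 = K + 15*K = 16*K)
v = -3296 (v = 16*(-206) = -3296)
-6777 - v = -6777 - 1*(-3296) = -6777 + 3296 = -3481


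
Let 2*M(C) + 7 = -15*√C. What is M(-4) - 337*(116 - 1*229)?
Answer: 76155/2 - 15*I ≈ 38078.0 - 15.0*I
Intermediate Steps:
M(C) = -7/2 - 15*√C/2 (M(C) = -7/2 + (-15*√C)/2 = -7/2 - 15*√C/2)
M(-4) - 337*(116 - 1*229) = (-7/2 - 15*I) - 337*(116 - 1*229) = (-7/2 - 15*I) - 337*(116 - 229) = (-7/2 - 15*I) - 337*(-113) = (-7/2 - 15*I) + 38081 = 76155/2 - 15*I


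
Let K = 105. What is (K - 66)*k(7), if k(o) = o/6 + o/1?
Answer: 637/2 ≈ 318.50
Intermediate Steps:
k(o) = 7*o/6 (k(o) = o*(1/6) + o*1 = o/6 + o = 7*o/6)
(K - 66)*k(7) = (105 - 66)*((7/6)*7) = 39*(49/6) = 637/2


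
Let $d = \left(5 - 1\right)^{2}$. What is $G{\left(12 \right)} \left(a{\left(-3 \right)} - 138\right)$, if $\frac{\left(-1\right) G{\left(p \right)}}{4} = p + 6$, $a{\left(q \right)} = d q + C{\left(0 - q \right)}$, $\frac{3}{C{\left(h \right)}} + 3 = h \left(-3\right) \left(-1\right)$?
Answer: $13356$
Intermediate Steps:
$C{\left(h \right)} = \frac{3}{-3 + 3 h}$ ($C{\left(h \right)} = \frac{3}{-3 + h \left(-3\right) \left(-1\right)} = \frac{3}{-3 + - 3 h \left(-1\right)} = \frac{3}{-3 + 3 h}$)
$d = 16$ ($d = \left(5 - 1\right)^{2} = 4^{2} = 16$)
$a{\left(q \right)} = \frac{1}{-1 - q} + 16 q$ ($a{\left(q \right)} = 16 q + \frac{1}{-1 + \left(0 - q\right)} = 16 q + \frac{1}{-1 - q} = \frac{1}{-1 - q} + 16 q$)
$G{\left(p \right)} = -24 - 4 p$ ($G{\left(p \right)} = - 4 \left(p + 6\right) = - 4 \left(6 + p\right) = -24 - 4 p$)
$G{\left(12 \right)} \left(a{\left(-3 \right)} - 138\right) = \left(-24 - 48\right) \left(\frac{-1 + 16 \left(-3\right) \left(1 - 3\right)}{1 - 3} - 138\right) = \left(-24 - 48\right) \left(\frac{-1 + 16 \left(-3\right) \left(-2\right)}{-2} - 138\right) = - 72 \left(- \frac{-1 + 96}{2} - 138\right) = - 72 \left(\left(- \frac{1}{2}\right) 95 - 138\right) = - 72 \left(- \frac{95}{2} - 138\right) = \left(-72\right) \left(- \frac{371}{2}\right) = 13356$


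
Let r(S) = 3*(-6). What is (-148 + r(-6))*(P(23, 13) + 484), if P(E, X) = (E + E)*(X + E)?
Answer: -355240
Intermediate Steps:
r(S) = -18
P(E, X) = 2*E*(E + X) (P(E, X) = (2*E)*(E + X) = 2*E*(E + X))
(-148 + r(-6))*(P(23, 13) + 484) = (-148 - 18)*(2*23*(23 + 13) + 484) = -166*(2*23*36 + 484) = -166*(1656 + 484) = -166*2140 = -355240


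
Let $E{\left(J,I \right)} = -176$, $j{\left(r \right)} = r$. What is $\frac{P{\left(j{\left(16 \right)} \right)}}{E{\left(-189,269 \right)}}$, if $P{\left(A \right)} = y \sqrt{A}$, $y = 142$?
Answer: $- \frac{71}{22} \approx -3.2273$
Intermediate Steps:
$P{\left(A \right)} = 142 \sqrt{A}$
$\frac{P{\left(j{\left(16 \right)} \right)}}{E{\left(-189,269 \right)}} = \frac{142 \sqrt{16}}{-176} = 142 \cdot 4 \left(- \frac{1}{176}\right) = 568 \left(- \frac{1}{176}\right) = - \frac{71}{22}$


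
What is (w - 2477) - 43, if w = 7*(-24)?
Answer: -2688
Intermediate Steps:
w = -168
(w - 2477) - 43 = (-168 - 2477) - 43 = -2645 - 43 = -2688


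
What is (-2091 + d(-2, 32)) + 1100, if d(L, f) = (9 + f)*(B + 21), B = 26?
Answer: 936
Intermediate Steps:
d(L, f) = 423 + 47*f (d(L, f) = (9 + f)*(26 + 21) = (9 + f)*47 = 423 + 47*f)
(-2091 + d(-2, 32)) + 1100 = (-2091 + (423 + 47*32)) + 1100 = (-2091 + (423 + 1504)) + 1100 = (-2091 + 1927) + 1100 = -164 + 1100 = 936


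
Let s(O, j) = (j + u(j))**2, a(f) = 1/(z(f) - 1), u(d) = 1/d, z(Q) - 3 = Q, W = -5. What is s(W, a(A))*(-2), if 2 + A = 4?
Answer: -289/8 ≈ -36.125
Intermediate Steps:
A = 2 (A = -2 + 4 = 2)
z(Q) = 3 + Q
a(f) = 1/(2 + f) (a(f) = 1/((3 + f) - 1) = 1/(2 + f))
s(O, j) = (j + 1/j)**2
s(W, a(A))*(-2) = ((1 + (1/(2 + 2))**2)**2/(1/(2 + 2))**2)*(-2) = ((1 + (1/4)**2)**2/(1/4)**2)*(-2) = ((1 + (1/4)**2)**2/4**(-2))*(-2) = (16*(1 + 1/16)**2)*(-2) = (16*(17/16)**2)*(-2) = (16*(289/256))*(-2) = (289/16)*(-2) = -289/8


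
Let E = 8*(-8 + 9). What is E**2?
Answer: 64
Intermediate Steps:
E = 8 (E = 8*1 = 8)
E**2 = 8**2 = 64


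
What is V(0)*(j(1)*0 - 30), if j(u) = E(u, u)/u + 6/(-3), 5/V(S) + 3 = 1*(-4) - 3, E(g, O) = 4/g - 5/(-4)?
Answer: 15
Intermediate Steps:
E(g, O) = 5/4 + 4/g (E(g, O) = 4/g - 5*(-¼) = 4/g + 5/4 = 5/4 + 4/g)
V(S) = -½ (V(S) = 5/(-3 + (1*(-4) - 3)) = 5/(-3 + (-4 - 3)) = 5/(-3 - 7) = 5/(-10) = 5*(-⅒) = -½)
j(u) = -2 + (5/4 + 4/u)/u (j(u) = (5/4 + 4/u)/u + 6/(-3) = (5/4 + 4/u)/u + 6*(-⅓) = (5/4 + 4/u)/u - 2 = -2 + (5/4 + 4/u)/u)
V(0)*(j(1)*0 - 30) = -((-2 + 4/1² + (5/4)/1)*0 - 30)/2 = -((-2 + 4*1 + (5/4)*1)*0 - 30)/2 = -((-2 + 4 + 5/4)*0 - 30)/2 = -((13/4)*0 - 30)/2 = -(0 - 30)/2 = -½*(-30) = 15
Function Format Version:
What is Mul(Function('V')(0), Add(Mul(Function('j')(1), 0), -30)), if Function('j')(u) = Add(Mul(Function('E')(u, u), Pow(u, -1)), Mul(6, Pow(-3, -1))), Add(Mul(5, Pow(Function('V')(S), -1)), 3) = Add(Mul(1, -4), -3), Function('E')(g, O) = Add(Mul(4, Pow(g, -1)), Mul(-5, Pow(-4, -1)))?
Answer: 15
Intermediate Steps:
Function('E')(g, O) = Add(Rational(5, 4), Mul(4, Pow(g, -1))) (Function('E')(g, O) = Add(Mul(4, Pow(g, -1)), Mul(-5, Rational(-1, 4))) = Add(Mul(4, Pow(g, -1)), Rational(5, 4)) = Add(Rational(5, 4), Mul(4, Pow(g, -1))))
Function('V')(S) = Rational(-1, 2) (Function('V')(S) = Mul(5, Pow(Add(-3, Add(Mul(1, -4), -3)), -1)) = Mul(5, Pow(Add(-3, Add(-4, -3)), -1)) = Mul(5, Pow(Add(-3, -7), -1)) = Mul(5, Pow(-10, -1)) = Mul(5, Rational(-1, 10)) = Rational(-1, 2))
Function('j')(u) = Add(-2, Mul(Pow(u, -1), Add(Rational(5, 4), Mul(4, Pow(u, -1))))) (Function('j')(u) = Add(Mul(Add(Rational(5, 4), Mul(4, Pow(u, -1))), Pow(u, -1)), Mul(6, Pow(-3, -1))) = Add(Mul(Pow(u, -1), Add(Rational(5, 4), Mul(4, Pow(u, -1)))), Mul(6, Rational(-1, 3))) = Add(Mul(Pow(u, -1), Add(Rational(5, 4), Mul(4, Pow(u, -1)))), -2) = Add(-2, Mul(Pow(u, -1), Add(Rational(5, 4), Mul(4, Pow(u, -1))))))
Mul(Function('V')(0), Add(Mul(Function('j')(1), 0), -30)) = Mul(Rational(-1, 2), Add(Mul(Add(-2, Mul(4, Pow(1, -2)), Mul(Rational(5, 4), Pow(1, -1))), 0), -30)) = Mul(Rational(-1, 2), Add(Mul(Add(-2, Mul(4, 1), Mul(Rational(5, 4), 1)), 0), -30)) = Mul(Rational(-1, 2), Add(Mul(Add(-2, 4, Rational(5, 4)), 0), -30)) = Mul(Rational(-1, 2), Add(Mul(Rational(13, 4), 0), -30)) = Mul(Rational(-1, 2), Add(0, -30)) = Mul(Rational(-1, 2), -30) = 15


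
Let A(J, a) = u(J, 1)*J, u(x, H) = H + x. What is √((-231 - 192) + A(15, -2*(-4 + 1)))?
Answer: I*√183 ≈ 13.528*I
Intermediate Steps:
A(J, a) = J*(1 + J) (A(J, a) = (1 + J)*J = J*(1 + J))
√((-231 - 192) + A(15, -2*(-4 + 1))) = √((-231 - 192) + 15*(1 + 15)) = √(-423 + 15*16) = √(-423 + 240) = √(-183) = I*√183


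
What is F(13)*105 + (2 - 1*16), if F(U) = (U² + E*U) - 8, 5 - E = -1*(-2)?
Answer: 20986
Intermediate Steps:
E = 3 (E = 5 - (-1)*(-2) = 5 - 1*2 = 5 - 2 = 3)
F(U) = -8 + U² + 3*U (F(U) = (U² + 3*U) - 8 = -8 + U² + 3*U)
F(13)*105 + (2 - 1*16) = (-8 + 13² + 3*13)*105 + (2 - 1*16) = (-8 + 169 + 39)*105 + (2 - 16) = 200*105 - 14 = 21000 - 14 = 20986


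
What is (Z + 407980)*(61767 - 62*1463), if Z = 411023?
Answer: -23701127817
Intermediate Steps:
(Z + 407980)*(61767 - 62*1463) = (411023 + 407980)*(61767 - 62*1463) = 819003*(61767 - 90706) = 819003*(-28939) = -23701127817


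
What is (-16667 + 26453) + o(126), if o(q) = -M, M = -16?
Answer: 9802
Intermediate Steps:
o(q) = 16 (o(q) = -1*(-16) = 16)
(-16667 + 26453) + o(126) = (-16667 + 26453) + 16 = 9786 + 16 = 9802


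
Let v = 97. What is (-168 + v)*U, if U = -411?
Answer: 29181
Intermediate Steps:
(-168 + v)*U = (-168 + 97)*(-411) = -71*(-411) = 29181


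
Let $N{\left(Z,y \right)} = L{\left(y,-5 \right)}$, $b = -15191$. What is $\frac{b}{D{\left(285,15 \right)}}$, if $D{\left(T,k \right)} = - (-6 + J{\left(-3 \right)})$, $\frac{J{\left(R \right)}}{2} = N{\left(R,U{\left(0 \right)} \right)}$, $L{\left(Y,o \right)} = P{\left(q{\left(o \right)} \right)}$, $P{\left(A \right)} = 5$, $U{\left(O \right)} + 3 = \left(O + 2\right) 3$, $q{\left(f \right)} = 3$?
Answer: $\frac{15191}{4} \approx 3797.8$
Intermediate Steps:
$U{\left(O \right)} = 3 + 3 O$ ($U{\left(O \right)} = -3 + \left(O + 2\right) 3 = -3 + \left(2 + O\right) 3 = -3 + \left(6 + 3 O\right) = 3 + 3 O$)
$L{\left(Y,o \right)} = 5$
$N{\left(Z,y \right)} = 5$
$J{\left(R \right)} = 10$ ($J{\left(R \right)} = 2 \cdot 5 = 10$)
$D{\left(T,k \right)} = -4$ ($D{\left(T,k \right)} = - (-6 + 10) = \left(-1\right) 4 = -4$)
$\frac{b}{D{\left(285,15 \right)}} = - \frac{15191}{-4} = \left(-15191\right) \left(- \frac{1}{4}\right) = \frac{15191}{4}$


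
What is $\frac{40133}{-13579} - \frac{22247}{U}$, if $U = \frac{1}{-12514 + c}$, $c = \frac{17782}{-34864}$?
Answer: $\frac{65902259784777751}{236709128} \approx 2.7841 \cdot 10^{8}$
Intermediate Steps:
$c = - \frac{8891}{17432}$ ($c = 17782 \left(- \frac{1}{34864}\right) = - \frac{8891}{17432} \approx -0.51004$)
$U = - \frac{17432}{218152939}$ ($U = \frac{1}{-12514 - \frac{8891}{17432}} = \frac{1}{- \frac{218152939}{17432}} = - \frac{17432}{218152939} \approx -7.9907 \cdot 10^{-5}$)
$\frac{40133}{-13579} - \frac{22247}{U} = \frac{40133}{-13579} - \frac{22247}{- \frac{17432}{218152939}} = 40133 \left(- \frac{1}{13579}\right) - - \frac{4853248433933}{17432} = - \frac{40133}{13579} + \frac{4853248433933}{17432} = \frac{65902259784777751}{236709128}$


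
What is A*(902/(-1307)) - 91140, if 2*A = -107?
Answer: -119071723/1307 ≈ -91103.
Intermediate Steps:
A = -107/2 (A = (1/2)*(-107) = -107/2 ≈ -53.500)
A*(902/(-1307)) - 91140 = -48257/(-1307) - 91140 = -48257*(-1)/1307 - 91140 = -107/2*(-902/1307) - 91140 = 48257/1307 - 91140 = -119071723/1307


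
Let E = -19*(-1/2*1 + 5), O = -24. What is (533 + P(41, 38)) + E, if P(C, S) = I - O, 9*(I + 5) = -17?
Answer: 8363/18 ≈ 464.61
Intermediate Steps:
I = -62/9 (I = -5 + (1/9)*(-17) = -5 - 17/9 = -62/9 ≈ -6.8889)
P(C, S) = 154/9 (P(C, S) = -62/9 - 1*(-24) = -62/9 + 24 = 154/9)
E = -171/2 (E = -19*(-1*1/2*1 + 5) = -19*(-1/2*1 + 5) = -19*(-1/2 + 5) = -19*9/2 = -171/2 ≈ -85.500)
(533 + P(41, 38)) + E = (533 + 154/9) - 171/2 = 4951/9 - 171/2 = 8363/18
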